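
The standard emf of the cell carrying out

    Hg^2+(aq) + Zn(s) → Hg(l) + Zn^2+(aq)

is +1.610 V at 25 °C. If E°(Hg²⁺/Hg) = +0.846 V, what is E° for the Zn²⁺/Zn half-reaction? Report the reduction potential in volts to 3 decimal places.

−0.764 V

In the reaction as written the Hg²⁺/Hg couple is reduced (cathode) and Zn²⁺/Zn is oxidized (anode), so E°cell = E°(Hg²⁺/Hg) − E°(Zn²⁺/Zn).
E°(Zn²⁺/Zn) = E°(cathode) − E°cell = +0.846 − (+1.610) = −0.764 V.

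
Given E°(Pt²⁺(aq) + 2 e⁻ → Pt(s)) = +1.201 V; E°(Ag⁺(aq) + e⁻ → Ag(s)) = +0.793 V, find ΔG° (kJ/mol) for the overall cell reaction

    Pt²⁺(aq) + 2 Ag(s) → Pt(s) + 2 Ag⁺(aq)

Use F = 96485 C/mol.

−78.7 kJ/mol

In the reaction as written Pt²⁺(aq) is reduced, so the Pt²⁺/Pt couple is the cathode and Ag⁺/Ag is the anode.
E°cell = +1.201 − (+0.793) = +0.408 V; balancing electrons gives n = 2.
ΔG° = −nFE°cell = −(2)(96485)(+0.408) J/mol = −78.7 kJ/mol.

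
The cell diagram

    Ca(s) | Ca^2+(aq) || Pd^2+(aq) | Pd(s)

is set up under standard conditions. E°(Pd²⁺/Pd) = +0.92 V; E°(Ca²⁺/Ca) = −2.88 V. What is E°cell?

By convention the left-hand electrode in cell notation is the anode (oxidation) and the right-hand electrode is the cathode (reduction).
E°cell = E°(right) − E°(left) = +0.92 − (−2.88) = +3.80 V.

+3.80 V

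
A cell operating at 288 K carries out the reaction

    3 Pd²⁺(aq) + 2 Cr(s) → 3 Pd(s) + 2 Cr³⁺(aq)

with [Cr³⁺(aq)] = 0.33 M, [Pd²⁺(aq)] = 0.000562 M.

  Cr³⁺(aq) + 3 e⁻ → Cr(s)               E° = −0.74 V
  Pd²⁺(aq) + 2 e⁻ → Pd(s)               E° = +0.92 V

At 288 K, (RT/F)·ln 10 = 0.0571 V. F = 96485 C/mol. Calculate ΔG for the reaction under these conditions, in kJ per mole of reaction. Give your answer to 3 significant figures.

The standard cell potential is +0.92 − (−0.74) = +1.66 V, with n = 6 electrons in the balanced equation.
The reaction quotient is [Cr³⁺(aq)]^2 / [Pd²⁺(aq)]^3 = 6.14×10^8; by Nernst, E = +1.66 − (0.0571/6)(8.788) = +1.5764 V.
ΔG = −nFE = −(6)(96485)(+1.5764) J/mol = −913 kJ/mol.

−913 kJ/mol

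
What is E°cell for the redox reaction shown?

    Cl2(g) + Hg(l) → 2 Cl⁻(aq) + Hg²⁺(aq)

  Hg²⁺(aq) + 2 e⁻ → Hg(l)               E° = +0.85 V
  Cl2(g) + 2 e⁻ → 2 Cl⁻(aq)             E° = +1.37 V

In the reaction as written, Cl2(g) is reduced (cathode) and Hg²⁺(aq) is produced by oxidation at the anode.
E°cell = E°(cathode) − E°(anode) = +1.37 − (+0.85) = +0.52 V.

+0.52 V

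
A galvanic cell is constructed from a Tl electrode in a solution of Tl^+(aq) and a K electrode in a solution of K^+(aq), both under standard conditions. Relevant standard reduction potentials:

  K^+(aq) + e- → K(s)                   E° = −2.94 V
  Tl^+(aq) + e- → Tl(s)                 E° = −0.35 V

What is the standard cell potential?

Of the two couples in this cell, the one with the more positive reduction potential is reduced at the cathode: here that is Tl⁺/Tl (−0.35 V); K⁺/K (−2.94 V) is the anode.
E°cell = E°(cathode) − E°(anode) = −0.35 − (−2.94) = +2.59 V.

+2.59 V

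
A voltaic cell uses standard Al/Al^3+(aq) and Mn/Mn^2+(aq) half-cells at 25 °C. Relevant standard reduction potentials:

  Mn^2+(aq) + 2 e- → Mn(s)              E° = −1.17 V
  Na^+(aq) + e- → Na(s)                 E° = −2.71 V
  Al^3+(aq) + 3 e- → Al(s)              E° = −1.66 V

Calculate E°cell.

Of the two couples in this cell, the one with the more positive reduction potential is reduced at the cathode: here that is Mn²⁺/Mn (−1.17 V); Al³⁺/Al (−1.66 V) is the anode.
E°cell = E°(cathode) − E°(anode) = −1.17 − (−1.66) = +0.49 V.

+0.49 V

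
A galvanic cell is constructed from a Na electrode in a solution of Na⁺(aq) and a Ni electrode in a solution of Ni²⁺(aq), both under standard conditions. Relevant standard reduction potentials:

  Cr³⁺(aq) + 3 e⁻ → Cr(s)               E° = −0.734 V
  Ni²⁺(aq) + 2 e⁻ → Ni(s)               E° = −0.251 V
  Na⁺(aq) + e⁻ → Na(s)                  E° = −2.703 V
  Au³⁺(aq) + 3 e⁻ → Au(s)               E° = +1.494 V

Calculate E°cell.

+2.452 V

Of the two couples in this cell, the one with the more positive reduction potential is reduced at the cathode: here that is Ni²⁺/Ni (−0.251 V); Na⁺/Na (−2.703 V) is the anode.
E°cell = E°(cathode) − E°(anode) = −0.251 − (−2.703) = +2.452 V.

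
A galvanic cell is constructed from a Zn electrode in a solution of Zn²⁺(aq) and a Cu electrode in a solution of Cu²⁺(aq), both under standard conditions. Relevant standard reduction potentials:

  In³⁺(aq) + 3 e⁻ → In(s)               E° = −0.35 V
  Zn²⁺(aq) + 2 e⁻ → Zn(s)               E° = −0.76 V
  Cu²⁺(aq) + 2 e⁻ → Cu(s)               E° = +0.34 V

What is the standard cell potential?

+1.10 V

Of the two couples in this cell, the one with the more positive reduction potential is reduced at the cathode: here that is Cu²⁺/Cu (+0.34 V); Zn²⁺/Zn (−0.76 V) is the anode.
E°cell = E°(cathode) − E°(anode) = +0.34 − (−0.76) = +1.10 V.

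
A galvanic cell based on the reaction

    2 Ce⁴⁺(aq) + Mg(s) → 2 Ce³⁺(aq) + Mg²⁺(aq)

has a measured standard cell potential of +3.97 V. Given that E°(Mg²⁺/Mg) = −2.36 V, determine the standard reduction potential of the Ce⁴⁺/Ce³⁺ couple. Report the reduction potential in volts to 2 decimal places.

In the reaction as written the Ce⁴⁺/Ce³⁺ couple is reduced (cathode) and Mg²⁺/Mg is oxidized (anode), so E°cell = E°(Ce⁴⁺/Ce³⁺) − E°(Mg²⁺/Mg).
E°(Ce⁴⁺/Ce³⁺) = E°cell + E°(anode) = +3.97 + (−2.36) = +1.61 V.

+1.61 V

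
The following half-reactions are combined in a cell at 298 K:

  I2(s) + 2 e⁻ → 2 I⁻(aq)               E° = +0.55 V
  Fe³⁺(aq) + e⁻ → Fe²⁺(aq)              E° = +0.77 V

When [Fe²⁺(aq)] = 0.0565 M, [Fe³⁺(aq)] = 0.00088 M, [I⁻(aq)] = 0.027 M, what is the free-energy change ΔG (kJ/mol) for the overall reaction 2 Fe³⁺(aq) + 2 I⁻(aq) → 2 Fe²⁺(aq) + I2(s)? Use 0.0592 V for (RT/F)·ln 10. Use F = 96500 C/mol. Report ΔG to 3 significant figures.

E°cell = +0.77 − (+0.55) = +0.22 V; the balanced reaction transfers n = 2 electrons.
Here Q = [Fe²⁺(aq)]^2 / ([Fe³⁺(aq)]^2·[I⁻(aq)]^2) = 5.65×10^6 (log Q = 6.752), giving E = +0.22 − (0.0592/2)·(6.752) = +0.0201 V.
ΔG = −nFE = −(2)(96500)(+0.0201) J/mol = −3.88 kJ/mol.

−3.88 kJ/mol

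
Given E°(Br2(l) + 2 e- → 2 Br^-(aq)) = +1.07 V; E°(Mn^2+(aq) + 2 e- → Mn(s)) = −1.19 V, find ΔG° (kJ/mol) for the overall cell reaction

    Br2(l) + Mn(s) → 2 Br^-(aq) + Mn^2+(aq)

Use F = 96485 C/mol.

−436 kJ/mol

In the reaction as written Br2(l) is reduced, so the Br₂/Br⁻ couple is the cathode and Mn²⁺/Mn is the anode.
E°cell = +1.07 − (−1.19) = +2.26 V; balancing electrons gives n = 2.
ΔG° = −nFE°cell = −(2)(96485)(+2.26) J/mol = −436 kJ/mol.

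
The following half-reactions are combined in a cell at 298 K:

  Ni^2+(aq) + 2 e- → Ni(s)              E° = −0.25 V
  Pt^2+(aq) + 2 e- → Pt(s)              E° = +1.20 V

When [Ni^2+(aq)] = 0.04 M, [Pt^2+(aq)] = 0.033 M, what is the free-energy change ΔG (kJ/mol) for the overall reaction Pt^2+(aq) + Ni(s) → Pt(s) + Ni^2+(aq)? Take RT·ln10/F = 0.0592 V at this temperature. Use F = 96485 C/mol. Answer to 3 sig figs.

−279 kJ/mol

With Pt²⁺/Pt reduced at the cathode, E°cell = +1.20 − (−0.25) = +1.45 V and n = 2.
The reaction quotient is [Ni^2+(aq)] / [Pt^2+(aq)] = 1.21; by Nernst, E = +1.45 − (0.0592/2)(0.084) = +1.4475 V.
Then ΔG = −nFE = −2 × 96485 × +1.4475 J/mol = −279 kJ/mol.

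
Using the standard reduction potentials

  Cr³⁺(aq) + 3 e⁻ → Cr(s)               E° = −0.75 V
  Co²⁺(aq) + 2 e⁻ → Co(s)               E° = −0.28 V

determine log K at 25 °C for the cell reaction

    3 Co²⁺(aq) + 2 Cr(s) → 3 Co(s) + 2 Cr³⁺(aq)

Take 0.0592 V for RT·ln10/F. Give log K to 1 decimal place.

The Co²⁺/Co couple is reduced (cathode); E°cell = −0.28 − (−0.75) = +0.47 V with n = 6.
At equilibrium E = 0, so log K = nE°cell / 0.0592 = (6)(+0.47) / 0.0592 = 47.6.

log K = 47.6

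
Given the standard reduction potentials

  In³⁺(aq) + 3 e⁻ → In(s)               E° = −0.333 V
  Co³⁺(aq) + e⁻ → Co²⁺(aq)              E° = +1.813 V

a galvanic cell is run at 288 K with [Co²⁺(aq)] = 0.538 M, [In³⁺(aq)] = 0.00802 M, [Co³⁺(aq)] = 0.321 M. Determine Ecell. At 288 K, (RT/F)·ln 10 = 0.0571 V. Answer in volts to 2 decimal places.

Since E°(Co³⁺/Co²⁺) > E°(In³⁺/In), Co³⁺/Co²⁺ serves as the cathode.
E°cell = E°cat − E°an = +1.813 − (−0.333) = +2.146 V; n = 3.
The balanced reaction is 3 Co³⁺(aq) + In(s) → 3 Co²⁺(aq) + In³⁺(aq), so Q = ([Co²⁺(aq)]^3·[In³⁺(aq)]) / [Co³⁺(aq)]^3 = 0.0378 and log Q = −1.423.
By the Nernst equation, E = +2.146 − (0.0571/3)·(−1.423) = +2.17 V.

+2.17 V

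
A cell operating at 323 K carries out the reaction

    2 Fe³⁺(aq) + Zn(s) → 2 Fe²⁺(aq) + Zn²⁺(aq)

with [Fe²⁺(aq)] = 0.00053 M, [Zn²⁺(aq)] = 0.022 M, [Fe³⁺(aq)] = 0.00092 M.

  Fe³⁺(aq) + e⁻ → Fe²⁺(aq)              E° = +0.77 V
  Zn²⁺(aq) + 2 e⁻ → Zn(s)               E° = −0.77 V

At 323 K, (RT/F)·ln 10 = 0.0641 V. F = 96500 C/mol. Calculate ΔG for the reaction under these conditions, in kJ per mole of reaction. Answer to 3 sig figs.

−310 kJ/mol

With Fe³⁺/Fe²⁺ reduced at the cathode, E°cell = +0.77 − (−0.77) = +1.54 V and n = 2.
Here Q = ([Fe²⁺(aq)]^2·[Zn²⁺(aq)]) / [Fe³⁺(aq)]^2 = 0.0073 (log Q = −2.137), giving E = +1.54 − (0.0641/2)·(−2.137) = +1.6085 V.
Then ΔG = −nFE = −2 × 96500 × +1.6085 J/mol = −310 kJ/mol.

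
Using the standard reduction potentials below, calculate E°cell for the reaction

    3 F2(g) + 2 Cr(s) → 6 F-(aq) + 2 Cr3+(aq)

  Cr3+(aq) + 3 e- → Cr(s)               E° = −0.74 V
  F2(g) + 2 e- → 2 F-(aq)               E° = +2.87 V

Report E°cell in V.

+3.61 V

F2(g) gains electrons, so the F₂/F⁻ couple is the cathode; the Cr³⁺/Cr couple is the anode.
E°cell = E°(cathode) − E°(anode) = +2.87 − (−0.74) = +3.61 V.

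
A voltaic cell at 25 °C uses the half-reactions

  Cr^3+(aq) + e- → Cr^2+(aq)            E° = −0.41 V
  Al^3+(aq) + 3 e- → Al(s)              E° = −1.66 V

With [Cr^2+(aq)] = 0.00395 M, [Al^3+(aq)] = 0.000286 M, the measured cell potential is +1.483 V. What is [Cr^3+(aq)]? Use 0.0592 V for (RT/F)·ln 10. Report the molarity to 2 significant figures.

2.2 M

The Cr³⁺/Cr²⁺ couple has the larger reduction potential, so it is the cathode: E°cell = −0.41 − (−1.66) = +1.25 V and n = 3.
From the Nernst equation, log Q = n(E° − E)/0.0592 = 3·(+1.25 − (+1.483))/0.0592 = −11.807.
Balancing electrons gives 3 Cr^3+(aq) + Al(s) → 3 Cr^2+(aq) + Al^3+(aq); thus Q = ([Cr^2+(aq)]^3·[Al^3+(aq)]) / [Cr^3+(aq)]^3.
Solving for the unknown gives log [Cr^3+(aq)] = 0.351, so [Cr^3+(aq)] ≈ 2.2 M.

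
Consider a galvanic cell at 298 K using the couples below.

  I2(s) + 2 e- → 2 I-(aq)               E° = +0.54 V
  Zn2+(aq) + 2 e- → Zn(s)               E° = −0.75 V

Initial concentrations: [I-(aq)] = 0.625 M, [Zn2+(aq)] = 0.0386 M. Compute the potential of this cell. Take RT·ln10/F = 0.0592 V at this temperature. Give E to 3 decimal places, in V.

I₂/I⁻ is reduced (cathode, E° = +0.54 V) and Zn²⁺/Zn is oxidized (anode).
E°cell = +0.54 − (−0.75) = +1.29 V, with n = 2 electrons transferred.
The balanced reaction is I2(s) + Zn(s) → 2 I-(aq) + Zn2+(aq), so Q = [I-(aq)]^2·[Zn2+(aq)] = 0.0151 and log Q = −1.822.
Applying E = E° − (RT ln10/nF)·log Q gives +1.29 − (0.0592/2)(−1.822) = +1.344 V.

+1.344 V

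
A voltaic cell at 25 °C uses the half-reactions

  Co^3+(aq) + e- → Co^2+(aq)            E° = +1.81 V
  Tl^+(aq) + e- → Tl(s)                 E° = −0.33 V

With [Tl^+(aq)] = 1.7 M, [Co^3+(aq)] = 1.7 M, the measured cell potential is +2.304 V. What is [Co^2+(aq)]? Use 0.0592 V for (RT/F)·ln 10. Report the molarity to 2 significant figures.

0.0017 M

The Co³⁺/Co²⁺ couple has the larger reduction potential, so it is the cathode: E°cell = +1.81 − (−0.33) = +2.14 V and n = 1.
Since E = E° − (0.0592/n)·log Q, log Q = n(E° − E)/0.0592 = −2.770.
Balancing electrons gives Co^3+(aq) + Tl(s) → Co^2+(aq) + Tl^+(aq); thus Q = ([Co^2+(aq)]·[Tl^+(aq)]) / [Co^3+(aq)].
Substituting the known concentrations and solving, log [Co^2+(aq)] = −2.770 and [Co^2+(aq)] = 0.0017 M.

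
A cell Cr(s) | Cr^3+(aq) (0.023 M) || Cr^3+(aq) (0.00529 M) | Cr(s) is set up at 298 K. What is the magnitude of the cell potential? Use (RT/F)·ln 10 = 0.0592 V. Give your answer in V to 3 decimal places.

0.013 V

For a concentration cell E°cell = 0, since both electrodes use the same couple.
The compartment with the higher Cr^3+(aq) concentration (0.023 M) acts as the cathode; ions are reduced there and produced at the dilute (0.00529 M) anode.
With n = 3, Ecell = −(0.0592/3)·log([dilute]/[conc]) = −(0.0592/3)·log(0.00529/0.023) = +0.013 V.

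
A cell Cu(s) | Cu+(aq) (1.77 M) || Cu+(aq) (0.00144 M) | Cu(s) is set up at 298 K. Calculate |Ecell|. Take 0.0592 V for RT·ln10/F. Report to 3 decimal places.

0.183 V

For a concentration cell E°cell = 0, since both electrodes use the same couple.
The compartment with the higher Cu+(aq) concentration (1.77 M) acts as the cathode; ions are reduced there and produced at the dilute (0.00144 M) anode.
With n = 1, Ecell = −(0.0592/1)·log([dilute]/[conc]) = −(0.0592/1)·log(0.00144/1.77) = +0.183 V.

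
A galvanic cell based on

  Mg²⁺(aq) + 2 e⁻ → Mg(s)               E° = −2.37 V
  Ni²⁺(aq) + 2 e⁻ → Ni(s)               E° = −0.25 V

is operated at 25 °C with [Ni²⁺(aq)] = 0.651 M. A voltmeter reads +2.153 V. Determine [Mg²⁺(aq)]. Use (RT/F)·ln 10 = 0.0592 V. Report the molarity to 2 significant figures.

0.050 M

The Ni²⁺/Ni couple has the larger reduction potential, so it is the cathode: E°cell = −0.25 − (−2.37) = +2.12 V and n = 2.
From the Nernst equation, log Q = n(E° − E)/0.0592 = 2·(+2.12 − (+2.153))/0.0592 = −1.115.
The balanced reaction is Ni²⁺(aq) + Mg(s) → Ni(s) + Mg²⁺(aq), so Q = [Mg²⁺(aq)] / [Ni²⁺(aq)].
Isolating [Mg²⁺(aq)] in Q = 10^{−1.115} yields log [Mg²⁺(aq)] = −1.301, i.e. 0.050 M.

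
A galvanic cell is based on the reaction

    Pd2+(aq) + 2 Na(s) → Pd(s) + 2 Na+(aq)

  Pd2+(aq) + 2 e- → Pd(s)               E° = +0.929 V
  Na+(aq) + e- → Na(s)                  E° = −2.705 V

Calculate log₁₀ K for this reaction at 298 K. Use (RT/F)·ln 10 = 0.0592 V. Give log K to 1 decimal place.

log K = 122.8

The Pd²⁺/Pd couple is reduced (cathode); E°cell = +0.929 − (−2.705) = +3.634 V with n = 2.
At equilibrium E = 0, so log K = nE°cell / 0.0592 = (2)(+3.634) / 0.0592 = 122.8.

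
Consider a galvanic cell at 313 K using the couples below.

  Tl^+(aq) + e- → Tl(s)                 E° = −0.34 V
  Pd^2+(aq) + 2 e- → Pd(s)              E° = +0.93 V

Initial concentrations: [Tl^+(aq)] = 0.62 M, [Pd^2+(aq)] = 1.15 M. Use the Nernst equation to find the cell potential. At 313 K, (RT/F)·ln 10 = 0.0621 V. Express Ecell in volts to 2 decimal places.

+1.28 V

The Pd²⁺/Pd couple has the more positive E°, so it is the cathode; Tl⁺/Tl is the anode.
E°cell = E°cat − E°an = +0.93 − (−0.34) = +1.27 V; n = 2.
The balanced reaction is Pd^2+(aq) + 2 Tl(s) → Pd(s) + 2 Tl^+(aq), so Q = [Tl^+(aq)]^2 / [Pd^2+(aq)] = 0.334 and log Q = −0.476.
By the Nernst equation, E = +1.27 − (0.0621/2)·(−0.476) = +1.28 V.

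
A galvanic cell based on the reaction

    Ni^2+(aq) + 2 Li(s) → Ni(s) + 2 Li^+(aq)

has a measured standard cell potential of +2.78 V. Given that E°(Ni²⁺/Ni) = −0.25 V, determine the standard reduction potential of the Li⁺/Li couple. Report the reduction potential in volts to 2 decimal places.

−3.03 V

In the reaction as written the Ni²⁺/Ni couple is reduced (cathode) and Li⁺/Li is oxidized (anode), so E°cell = E°(Ni²⁺/Ni) − E°(Li⁺/Li).
E°(Li⁺/Li) = E°(cathode) − E°cell = −0.25 − (+2.78) = −3.03 V.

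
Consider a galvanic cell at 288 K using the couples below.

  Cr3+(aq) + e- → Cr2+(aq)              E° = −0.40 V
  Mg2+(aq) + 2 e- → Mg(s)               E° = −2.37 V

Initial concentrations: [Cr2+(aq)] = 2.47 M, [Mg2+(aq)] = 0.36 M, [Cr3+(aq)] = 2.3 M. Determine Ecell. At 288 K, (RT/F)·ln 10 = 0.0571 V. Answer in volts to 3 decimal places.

+1.981 V

The Cr³⁺/Cr²⁺ couple has the more positive E°, so it is the cathode; Mg²⁺/Mg is the anode.
The standard potential is −0.40 − (−2.37) = +1.97 V and the balanced reaction transfers n = 2 electrons.
Balancing gives 2 Cr3+(aq) + Mg(s) → 2 Cr2+(aq) + Mg2+(aq); hence Q = ([Cr2+(aq)]^2·[Mg2+(aq)]) / [Cr3+(aq)]^2 = 0.415 (log Q = −0.382).
Applying E = E° − (RT ln10/nF)·log Q gives +1.97 − (0.0571/2)(−0.382) = +1.981 V.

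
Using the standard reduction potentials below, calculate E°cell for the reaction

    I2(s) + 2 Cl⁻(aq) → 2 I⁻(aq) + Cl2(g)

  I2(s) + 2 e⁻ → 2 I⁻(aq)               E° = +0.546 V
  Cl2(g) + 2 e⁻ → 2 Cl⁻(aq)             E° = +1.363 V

−0.817 V

In the reaction as written, I2(s) is reduced (cathode) and Cl2(g) is produced by oxidation at the anode.
E°cell = E°(cathode) − E°(anode) = +0.546 − (+1.363) = −0.817 V.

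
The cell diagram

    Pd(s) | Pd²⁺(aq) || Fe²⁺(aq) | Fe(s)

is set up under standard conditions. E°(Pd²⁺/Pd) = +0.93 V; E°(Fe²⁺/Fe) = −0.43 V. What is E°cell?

By convention the left-hand electrode in cell notation is the anode (oxidation) and the right-hand electrode is the cathode (reduction).
E°cell = E°(right) − E°(left) = −0.43 − (+0.93) = −1.36 V.
The negative sign shows that, as written, the cell would require an external voltage to drive the reaction.

−1.36 V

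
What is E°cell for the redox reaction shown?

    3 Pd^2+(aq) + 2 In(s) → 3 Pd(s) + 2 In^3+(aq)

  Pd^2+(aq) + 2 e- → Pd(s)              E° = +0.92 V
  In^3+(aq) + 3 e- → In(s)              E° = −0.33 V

In the reaction as written, Pd^2+(aq) is reduced (cathode) and In^3+(aq) is produced by oxidation at the anode.
E°cell = E°(cathode) − E°(anode) = +0.92 − (−0.33) = +1.25 V.
The positive value indicates the reaction is spontaneous as written.

+1.25 V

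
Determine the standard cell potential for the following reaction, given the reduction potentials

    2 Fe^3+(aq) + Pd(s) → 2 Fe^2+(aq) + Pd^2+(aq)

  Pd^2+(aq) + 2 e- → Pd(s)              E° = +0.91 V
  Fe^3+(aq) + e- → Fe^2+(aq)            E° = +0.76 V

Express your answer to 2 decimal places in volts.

In the reaction as written, Fe^3+(aq) is reduced (cathode) and Pd^2+(aq) is produced by oxidation at the anode.
E°cell = E°(cathode) − E°(anode) = +0.76 − (+0.91) = −0.15 V.
The negative E°cell means the reaction is non-spontaneous in the direction written.

−0.15 V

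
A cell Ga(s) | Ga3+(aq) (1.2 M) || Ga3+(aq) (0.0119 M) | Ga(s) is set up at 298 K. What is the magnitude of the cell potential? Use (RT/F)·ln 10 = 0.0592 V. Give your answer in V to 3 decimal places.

0.040 V

For a concentration cell E°cell = 0, since both electrodes use the same couple.
The compartment with the higher Ga3+(aq) concentration (1.2 M) acts as the cathode; ions are reduced there and produced at the dilute (0.0119 M) anode.
With n = 3, Ecell = −(0.0592/3)·log([dilute]/[conc]) = −(0.0592/3)·log(0.0119/1.2) = +0.040 V.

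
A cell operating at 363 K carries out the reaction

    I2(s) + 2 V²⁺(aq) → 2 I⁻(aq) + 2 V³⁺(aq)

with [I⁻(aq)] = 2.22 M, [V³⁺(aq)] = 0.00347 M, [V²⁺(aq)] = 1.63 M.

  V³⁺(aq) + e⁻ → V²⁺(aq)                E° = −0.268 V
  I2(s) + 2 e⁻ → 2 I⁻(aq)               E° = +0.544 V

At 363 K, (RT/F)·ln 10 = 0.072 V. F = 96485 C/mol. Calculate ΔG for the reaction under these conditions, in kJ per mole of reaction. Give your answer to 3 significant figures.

−189 kJ/mol

E°cell = +0.544 − (−0.268) = +0.812 V; the balanced reaction transfers n = 2 electrons.
The reaction quotient is ([I⁻(aq)]^2·[V³⁺(aq)]^2) / [V²⁺(aq)]^2 = 2.23×10^−5; by Nernst, E = +0.812 − (0.072/2)(−4.651) = +0.9794 V.
Finally ΔG = −nFE = −(2)(96485 C/mol)(+0.9794 V) = −189 kJ/mol.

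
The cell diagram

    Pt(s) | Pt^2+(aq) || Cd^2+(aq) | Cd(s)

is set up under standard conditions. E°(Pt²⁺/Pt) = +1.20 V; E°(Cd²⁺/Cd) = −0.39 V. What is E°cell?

By convention the left-hand electrode in cell notation is the anode (oxidation) and the right-hand electrode is the cathode (reduction).
E°cell = E°(right) − E°(left) = −0.39 − (+1.20) = −1.59 V.
The negative sign shows that, as written, the cell would require an external voltage to drive the reaction.

−1.59 V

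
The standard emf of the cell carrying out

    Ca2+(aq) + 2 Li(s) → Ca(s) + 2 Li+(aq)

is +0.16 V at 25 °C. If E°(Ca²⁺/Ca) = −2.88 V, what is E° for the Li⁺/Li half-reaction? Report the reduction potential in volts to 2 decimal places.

In the reaction as written the Ca²⁺/Ca couple is reduced (cathode) and Li⁺/Li is oxidized (anode), so E°cell = E°(Ca²⁺/Ca) − E°(Li⁺/Li).
E°(Li⁺/Li) = E°(cathode) − E°cell = −2.88 − (+0.16) = −3.04 V.

−3.04 V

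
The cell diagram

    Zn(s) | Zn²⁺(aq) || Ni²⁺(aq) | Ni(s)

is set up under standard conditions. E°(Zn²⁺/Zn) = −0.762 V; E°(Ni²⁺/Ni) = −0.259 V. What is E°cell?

+0.503 V

By convention the left-hand electrode in cell notation is the anode (oxidation) and the right-hand electrode is the cathode (reduction).
E°cell = E°(right) − E°(left) = −0.259 − (−0.762) = +0.503 V.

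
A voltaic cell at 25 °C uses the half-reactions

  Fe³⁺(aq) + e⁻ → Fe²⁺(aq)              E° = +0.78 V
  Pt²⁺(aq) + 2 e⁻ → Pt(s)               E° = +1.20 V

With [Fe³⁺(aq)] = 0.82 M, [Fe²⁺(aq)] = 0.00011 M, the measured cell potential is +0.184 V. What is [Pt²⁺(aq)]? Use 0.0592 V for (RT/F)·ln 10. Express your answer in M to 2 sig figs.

0.59 M

Pt²⁺/Pt is the cathode (higher E°); E°cell = +1.20 − (+0.78) = +0.42 V with n = 2.
From the Nernst equation, log Q = n(E° − E)/0.0592 = 2·(+0.42 − (+0.184))/0.0592 = 7.973.
Balancing electrons gives Pt²⁺(aq) + 2 Fe²⁺(aq) → Pt(s) + 2 Fe³⁺(aq); thus Q = [Fe³⁺(aq)]^2 / ([Pt²⁺(aq)]·[Fe²⁺(aq)]^2).
Isolating [Pt²⁺(aq)] in Q = 10^{7.973} yields log [Pt²⁺(aq)] = −0.228, i.e. 0.59 M.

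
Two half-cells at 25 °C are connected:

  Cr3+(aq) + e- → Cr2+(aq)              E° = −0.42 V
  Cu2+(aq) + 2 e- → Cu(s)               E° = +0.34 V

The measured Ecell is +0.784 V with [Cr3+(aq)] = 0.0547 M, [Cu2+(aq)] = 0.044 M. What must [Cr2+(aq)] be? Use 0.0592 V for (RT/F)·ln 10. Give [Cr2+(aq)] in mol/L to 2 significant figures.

0.66 M

The Cu²⁺/Cu couple has the larger reduction potential, so it is the cathode: E°cell = +0.34 − (−0.42) = +0.76 V and n = 2.
From the Nernst equation, log Q = n(E° − E)/0.0592 = 2·(+0.76 − (+0.784))/0.0592 = −0.811.
For Cu2+(aq) + 2 Cr2+(aq) → Cu(s) + 2 Cr3+(aq), the reaction quotient is Q = [Cr3+(aq)]^2 / ([Cu2+(aq)]·[Cr2+(aq)]^2).
Substituting the known concentrations and solving, log [Cr2+(aq)] = −0.178 and [Cr2+(aq)] = 0.66 M.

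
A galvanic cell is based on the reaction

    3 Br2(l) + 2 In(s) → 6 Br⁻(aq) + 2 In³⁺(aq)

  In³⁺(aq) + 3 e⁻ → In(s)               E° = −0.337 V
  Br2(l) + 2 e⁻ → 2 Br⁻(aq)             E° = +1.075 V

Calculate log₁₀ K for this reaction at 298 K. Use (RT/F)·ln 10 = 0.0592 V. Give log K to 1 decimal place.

The Br₂/Br⁻ couple is reduced (cathode); E°cell = +1.075 − (−0.337) = +1.412 V with n = 6.
At equilibrium E = 0, so log K = nE°cell / 0.0592 = (6)(+1.412) / 0.0592 = 143.1.

log K = 143.1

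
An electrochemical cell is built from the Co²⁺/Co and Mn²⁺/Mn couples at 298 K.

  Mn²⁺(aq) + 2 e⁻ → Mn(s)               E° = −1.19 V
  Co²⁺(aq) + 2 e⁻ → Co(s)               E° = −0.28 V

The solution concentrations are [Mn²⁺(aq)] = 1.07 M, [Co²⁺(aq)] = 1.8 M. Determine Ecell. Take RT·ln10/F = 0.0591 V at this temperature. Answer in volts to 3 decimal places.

The Co²⁺/Co couple has the more positive E°, so it is the cathode; Mn²⁺/Mn is the anode.
E°cell = E°cat − E°an = −0.28 − (−1.19) = +0.91 V; n = 2.
Balancing gives Co²⁺(aq) + Mn(s) → Co(s) + Mn²⁺(aq); hence Q = [Mn²⁺(aq)] / [Co²⁺(aq)] = 0.594 (log Q = −0.226).
E = E° − (0.0591/n)·log Q = +0.91 − (0.0591/2)(−0.226) = +0.917 V.

+0.917 V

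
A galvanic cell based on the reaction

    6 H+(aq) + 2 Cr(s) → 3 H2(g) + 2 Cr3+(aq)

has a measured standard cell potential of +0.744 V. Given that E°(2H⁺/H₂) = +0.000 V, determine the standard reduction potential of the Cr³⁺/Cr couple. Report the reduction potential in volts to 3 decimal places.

In the reaction as written the 2H⁺/H₂ couple is reduced (cathode) and Cr³⁺/Cr is oxidized (anode), so E°cell = E°(2H⁺/H₂) − E°(Cr³⁺/Cr).
E°(Cr³⁺/Cr) = E°(cathode) − E°cell = +0.000 − (+0.744) = −0.744 V.

−0.744 V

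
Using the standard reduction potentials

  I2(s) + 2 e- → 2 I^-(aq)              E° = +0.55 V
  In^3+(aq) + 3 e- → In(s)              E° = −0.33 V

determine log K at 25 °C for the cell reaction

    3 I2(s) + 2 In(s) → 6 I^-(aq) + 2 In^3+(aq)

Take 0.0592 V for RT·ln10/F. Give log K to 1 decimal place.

log K = 89.2

The I₂/I⁻ couple is reduced (cathode); E°cell = +0.55 − (−0.33) = +0.88 V with n = 6.
At equilibrium E = 0, so log K = nE°cell / 0.0592 = (6)(+0.88) / 0.0592 = 89.2.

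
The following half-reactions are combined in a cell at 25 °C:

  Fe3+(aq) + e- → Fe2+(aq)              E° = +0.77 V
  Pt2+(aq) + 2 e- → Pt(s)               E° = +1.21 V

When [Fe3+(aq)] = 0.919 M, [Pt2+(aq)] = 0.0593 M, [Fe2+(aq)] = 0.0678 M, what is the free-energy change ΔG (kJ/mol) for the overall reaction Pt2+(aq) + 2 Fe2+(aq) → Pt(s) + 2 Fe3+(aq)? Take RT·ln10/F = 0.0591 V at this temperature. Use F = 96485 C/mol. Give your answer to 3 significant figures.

−65.0 kJ/mol

The standard cell potential is +1.21 − (+0.77) = +0.44 V, with n = 2 electrons in the balanced equation.
The reaction quotient is [Fe3+(aq)]^2 / ([Pt2+(aq)]·[Fe2+(aq)]^2) = 3.1×10^3; by Nernst, E = +0.44 − (0.0591/2)(3.491) = +0.3368 V.
Then ΔG = −nFE = −2 × 96485 × +0.3368 J/mol = −65.0 kJ/mol.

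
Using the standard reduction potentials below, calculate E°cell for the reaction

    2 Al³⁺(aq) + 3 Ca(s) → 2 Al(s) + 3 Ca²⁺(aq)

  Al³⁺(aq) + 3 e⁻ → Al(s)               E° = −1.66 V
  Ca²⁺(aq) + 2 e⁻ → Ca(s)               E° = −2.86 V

Al³⁺(aq) gains electrons, so the Al³⁺/Al couple is the cathode; the Ca²⁺/Ca couple is the anode.
E°cell = E°(cathode) − E°(anode) = −1.66 − (−2.86) = +1.20 V.

+1.20 V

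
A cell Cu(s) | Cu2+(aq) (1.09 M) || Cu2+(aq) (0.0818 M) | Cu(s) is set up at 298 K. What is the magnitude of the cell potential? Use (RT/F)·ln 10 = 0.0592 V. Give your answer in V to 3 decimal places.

For a concentration cell E°cell = 0, since both electrodes use the same couple.
The compartment with the higher Cu2+(aq) concentration (1.09 M) acts as the cathode; ions are reduced there and produced at the dilute (0.0818 M) anode.
With n = 2, Ecell = −(0.0592/2)·log([dilute]/[conc]) = −(0.0592/2)·log(0.0818/1.09) = +0.033 V.

0.033 V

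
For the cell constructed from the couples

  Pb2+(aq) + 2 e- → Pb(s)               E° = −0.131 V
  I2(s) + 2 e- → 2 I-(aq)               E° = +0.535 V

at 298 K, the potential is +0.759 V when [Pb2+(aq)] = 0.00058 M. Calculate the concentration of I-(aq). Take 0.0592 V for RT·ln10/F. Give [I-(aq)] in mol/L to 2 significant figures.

The I₂/I⁻ couple has the larger reduction potential, so it is the cathode: E°cell = +0.535 − (−0.131) = +0.666 V and n = 2.
From the Nernst equation, log Q = n(E° − E)/0.0592 = 2·(+0.666 − (+0.759))/0.0592 = −3.142.
Balancing electrons gives I2(s) + Pb(s) → 2 I-(aq) + Pb2+(aq); thus Q = [I-(aq)]^2·[Pb2+(aq)].
Solving for the unknown gives log [I-(aq)] = 0.047, so [I-(aq)] ≈ 1.1 M.

1.1 M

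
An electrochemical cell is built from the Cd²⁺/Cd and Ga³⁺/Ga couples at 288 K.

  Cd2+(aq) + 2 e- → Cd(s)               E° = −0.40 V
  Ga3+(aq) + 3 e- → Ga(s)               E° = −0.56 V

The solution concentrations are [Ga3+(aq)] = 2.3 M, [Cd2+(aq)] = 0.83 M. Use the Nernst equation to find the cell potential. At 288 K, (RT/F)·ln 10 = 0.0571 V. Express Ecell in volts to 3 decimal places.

Cd²⁺/Cd is reduced (cathode, E° = −0.40 V) and Ga³⁺/Ga is oxidized (anode).
E°cell = −0.40 − (−0.56) = +0.16 V, with n = 6 electrons transferred.
The balanced reaction is 3 Cd2+(aq) + 2 Ga(s) → 3 Cd(s) + 2 Ga3+(aq), so Q = [Ga3+(aq)]^2 / [Cd2+(aq)]^3 = 9.25 and log Q = 0.966.
Applying E = E° − (RT ln10/nF)·log Q gives +0.16 − (0.0571/6)(0.966) = +0.151 V.

+0.151 V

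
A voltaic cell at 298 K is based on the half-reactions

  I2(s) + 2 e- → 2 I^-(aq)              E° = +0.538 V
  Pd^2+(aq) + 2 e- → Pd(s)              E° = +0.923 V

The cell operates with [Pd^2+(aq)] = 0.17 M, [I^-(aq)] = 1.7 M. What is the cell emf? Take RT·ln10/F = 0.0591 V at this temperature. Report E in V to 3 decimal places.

+0.376 V

Since E°(Pd²⁺/Pd) > E°(I₂/I⁻), Pd²⁺/Pd serves as the cathode.
E°cell = +0.923 − (+0.538) = +0.385 V, with n = 2 electrons transferred.
For the overall reaction Pd^2+(aq) + 2 I^-(aq) → Pd(s) + I2(s), Q = 1 / ([Pd^2+(aq)]·[I^-(aq)]^2) = 2.04, giving log Q = 0.309.
E = E° − (0.0591/n)·log Q = +0.385 − (0.0591/2)(0.309) = +0.376 V.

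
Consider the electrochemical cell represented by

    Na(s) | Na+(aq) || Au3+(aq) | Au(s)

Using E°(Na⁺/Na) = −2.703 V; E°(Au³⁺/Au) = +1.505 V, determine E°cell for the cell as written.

By convention the left-hand electrode in cell notation is the anode (oxidation) and the right-hand electrode is the cathode (reduction).
E°cell = E°(right) − E°(left) = +1.505 − (−2.703) = +4.208 V.

+4.208 V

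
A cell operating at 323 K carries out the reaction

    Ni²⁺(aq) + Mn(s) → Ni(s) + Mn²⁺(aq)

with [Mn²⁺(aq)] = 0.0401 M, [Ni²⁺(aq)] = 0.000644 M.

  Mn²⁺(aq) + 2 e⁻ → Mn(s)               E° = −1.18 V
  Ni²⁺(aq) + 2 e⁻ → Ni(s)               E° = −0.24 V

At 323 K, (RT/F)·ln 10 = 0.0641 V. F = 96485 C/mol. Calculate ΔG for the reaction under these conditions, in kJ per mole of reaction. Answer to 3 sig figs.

E°cell = −0.24 − (−1.18) = +0.94 V; the balanced reaction transfers n = 2 electrons.
Here Q = [Mn²⁺(aq)] / [Ni²⁺(aq)] = 62.3 (log Q = 1.794), giving E = +0.94 − (0.0641/2)·(1.794) = +0.8825 V.
Then ΔG = −nFE = −2 × 96485 × +0.8825 J/mol = −170 kJ/mol.

−170 kJ/mol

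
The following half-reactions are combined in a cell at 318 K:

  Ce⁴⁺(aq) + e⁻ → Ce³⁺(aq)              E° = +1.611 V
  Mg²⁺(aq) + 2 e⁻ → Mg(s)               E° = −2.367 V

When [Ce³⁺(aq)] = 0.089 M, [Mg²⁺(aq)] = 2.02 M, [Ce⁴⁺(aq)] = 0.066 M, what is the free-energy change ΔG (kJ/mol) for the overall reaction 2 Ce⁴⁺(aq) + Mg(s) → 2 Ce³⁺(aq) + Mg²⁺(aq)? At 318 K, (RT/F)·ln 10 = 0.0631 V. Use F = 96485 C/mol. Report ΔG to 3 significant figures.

With Ce⁴⁺/Ce³⁺ reduced at the cathode, E°cell = +1.611 − (−2.367) = +3.978 V and n = 2.
Q = ([Ce³⁺(aq)]^2·[Mg²⁺(aq)]) / [Ce⁴⁺(aq)]^2 = 3.67, so log Q = 0.565 and E = +3.978 − (0.0631/2)(0.565) = +3.9602 V.
Then ΔG = −nFE = −2 × 96485 × +3.9602 J/mol = −764 kJ/mol.

−764 kJ/mol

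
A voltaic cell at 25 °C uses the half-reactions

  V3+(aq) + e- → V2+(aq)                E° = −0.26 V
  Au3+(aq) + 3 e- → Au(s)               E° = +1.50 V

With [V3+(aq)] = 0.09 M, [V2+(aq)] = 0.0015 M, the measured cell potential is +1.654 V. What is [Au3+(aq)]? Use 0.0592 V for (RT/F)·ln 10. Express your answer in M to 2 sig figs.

The Au³⁺/Au couple has the larger reduction potential, so it is the cathode: E°cell = +1.50 − (−0.26) = +1.76 V and n = 3.
Rearranging E = E° − (0.0592/n)·log Q gives log Q = 3(+1.76 − (+1.654))/0.0592 = 5.372.
For Au3+(aq) + 3 V2+(aq) → Au(s) + 3 V3+(aq), the reaction quotient is Q = [V3+(aq)]^3 / ([Au3+(aq)]·[V2+(aq)]^3).
Solving for the unknown gives log [Au3+(aq)] = −0.038, so [Au3+(aq)] ≈ 0.92 M.

0.92 M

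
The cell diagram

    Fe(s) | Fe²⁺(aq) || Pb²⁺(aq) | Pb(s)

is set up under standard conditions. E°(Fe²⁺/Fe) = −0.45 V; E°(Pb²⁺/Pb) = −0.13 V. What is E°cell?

By convention the left-hand electrode in cell notation is the anode (oxidation) and the right-hand electrode is the cathode (reduction).
E°cell = E°(right) − E°(left) = −0.13 − (−0.45) = +0.32 V.

+0.32 V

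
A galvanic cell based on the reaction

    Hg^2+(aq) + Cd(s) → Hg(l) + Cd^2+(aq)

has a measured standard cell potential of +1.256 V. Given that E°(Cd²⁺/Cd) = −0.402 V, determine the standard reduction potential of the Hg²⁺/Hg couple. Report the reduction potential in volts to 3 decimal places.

+0.854 V

In the reaction as written the Hg²⁺/Hg couple is reduced (cathode) and Cd²⁺/Cd is oxidized (anode), so E°cell = E°(Hg²⁺/Hg) − E°(Cd²⁺/Cd).
E°(Hg²⁺/Hg) = E°cell + E°(anode) = +1.256 + (−0.402) = +0.854 V.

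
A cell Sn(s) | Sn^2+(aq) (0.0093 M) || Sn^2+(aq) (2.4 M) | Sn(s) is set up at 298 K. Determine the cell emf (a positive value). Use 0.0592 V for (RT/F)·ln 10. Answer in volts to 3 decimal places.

For a concentration cell E°cell = 0, since both electrodes use the same couple.
The compartment with the higher Sn^2+(aq) concentration (2.4 M) acts as the cathode; ions are reduced there and produced at the dilute (0.0093 M) anode.
With n = 2, Ecell = −(0.0592/2)·log([dilute]/[conc]) = −(0.0592/2)·log(0.0093/2.4) = +0.071 V.

0.071 V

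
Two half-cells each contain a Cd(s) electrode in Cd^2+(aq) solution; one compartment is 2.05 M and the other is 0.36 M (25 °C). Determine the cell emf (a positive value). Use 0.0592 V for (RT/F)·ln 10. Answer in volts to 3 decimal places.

For a concentration cell E°cell = 0, since both electrodes use the same couple.
The compartment with the higher Cd^2+(aq) concentration (2.05 M) acts as the cathode; ions are reduced there and produced at the dilute (0.36 M) anode.
With n = 2, Ecell = −(0.0592/2)·log([dilute]/[conc]) = −(0.0592/2)·log(0.36/2.05) = +0.022 V.

0.022 V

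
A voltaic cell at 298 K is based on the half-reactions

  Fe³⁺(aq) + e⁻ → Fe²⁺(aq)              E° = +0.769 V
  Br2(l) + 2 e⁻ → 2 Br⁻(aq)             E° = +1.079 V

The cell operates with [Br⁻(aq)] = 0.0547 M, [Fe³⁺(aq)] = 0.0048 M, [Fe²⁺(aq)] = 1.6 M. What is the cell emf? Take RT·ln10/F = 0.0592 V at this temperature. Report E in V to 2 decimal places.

+0.53 V

Br₂/Br⁻ is reduced (cathode, E° = +1.079 V) and Fe³⁺/Fe²⁺ is oxidized (anode).
E°cell = E°cat − E°an = +1.079 − (+0.769) = +0.310 V; n = 2.
The balanced reaction is Br2(l) + 2 Fe²⁺(aq) → 2 Br⁻(aq) + 2 Fe³⁺(aq), so Q = ([Br⁻(aq)]^2·[Fe³⁺(aq)]^2) / [Fe²⁺(aq)]^2 = 2.69×10^−8 and log Q = −7.570.
E = E° − (0.0592/n)·log Q = +0.310 − (0.0592/2)(−7.570) = +0.53 V.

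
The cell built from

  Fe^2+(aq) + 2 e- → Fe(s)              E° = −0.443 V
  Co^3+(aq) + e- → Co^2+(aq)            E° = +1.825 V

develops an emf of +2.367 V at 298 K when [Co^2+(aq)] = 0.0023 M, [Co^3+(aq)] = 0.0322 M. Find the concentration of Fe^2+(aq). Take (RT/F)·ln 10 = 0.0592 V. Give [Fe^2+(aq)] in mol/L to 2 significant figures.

The Co³⁺/Co²⁺ couple has the larger reduction potential, so it is the cathode: E°cell = +1.825 − (−0.443) = +2.268 V and n = 2.
From the Nernst equation, log Q = n(E° − E)/0.0592 = 2·(+2.268 − (+2.367))/0.0592 = −3.345.
Balancing electrons gives 2 Co^3+(aq) + Fe(s) → 2 Co^2+(aq) + Fe^2+(aq); thus Q = ([Co^2+(aq)]^2·[Fe^2+(aq)]) / [Co^3+(aq)]^2.
Isolating [Fe^2+(aq)] in Q = 10^{−3.345} yields log [Fe^2+(aq)] = −1.053, i.e. 0.089 M.

0.089 M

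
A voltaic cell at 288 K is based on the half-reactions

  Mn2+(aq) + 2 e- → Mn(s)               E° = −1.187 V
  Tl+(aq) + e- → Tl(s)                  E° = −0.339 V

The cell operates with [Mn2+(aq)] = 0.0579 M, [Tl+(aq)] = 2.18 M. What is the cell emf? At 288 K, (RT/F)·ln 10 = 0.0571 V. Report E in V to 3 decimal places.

Tl⁺/Tl is reduced (cathode, E° = −0.339 V) and Mn²⁺/Mn is oxidized (anode).
E°cell = −0.339 − (−1.187) = +0.848 V, with n = 2 electrons transferred.
For the overall reaction 2 Tl+(aq) + Mn(s) → 2 Tl(s) + Mn2+(aq), Q = [Mn2+(aq)] / [Tl+(aq)]^2 = 0.0122, giving log Q = −1.914.
E = E° − (0.0571/n)·log Q = +0.848 − (0.0571/2)(−1.914) = +0.903 V.

+0.903 V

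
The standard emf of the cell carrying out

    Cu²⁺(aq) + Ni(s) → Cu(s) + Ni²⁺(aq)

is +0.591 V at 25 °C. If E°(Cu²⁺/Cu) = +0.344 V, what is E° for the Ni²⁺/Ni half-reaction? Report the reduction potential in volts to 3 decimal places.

In the reaction as written the Cu²⁺/Cu couple is reduced (cathode) and Ni²⁺/Ni is oxidized (anode), so E°cell = E°(Cu²⁺/Cu) − E°(Ni²⁺/Ni).
E°(Ni²⁺/Ni) = E°(cathode) − E°cell = +0.344 − (+0.591) = −0.247 V.

−0.247 V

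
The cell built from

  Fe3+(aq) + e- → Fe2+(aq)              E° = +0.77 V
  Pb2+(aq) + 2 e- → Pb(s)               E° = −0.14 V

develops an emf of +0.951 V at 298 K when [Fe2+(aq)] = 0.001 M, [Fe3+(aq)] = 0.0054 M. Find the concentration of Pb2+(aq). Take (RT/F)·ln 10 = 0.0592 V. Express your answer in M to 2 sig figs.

1.2 M

Fe³⁺/Fe²⁺ is the cathode (higher E°); E°cell = +0.77 − (−0.14) = +0.91 V with n = 2.
Rearranging E = E° − (0.0592/n)·log Q gives log Q = 2(+0.91 − (+0.951))/0.0592 = −1.385.
Balancing electrons gives 2 Fe3+(aq) + Pb(s) → 2 Fe2+(aq) + Pb2+(aq); thus Q = ([Fe2+(aq)]^2·[Pb2+(aq)]) / [Fe3+(aq)]^2.
Solving for the unknown gives log [Pb2+(aq)] = 0.080, so [Pb2+(aq)] ≈ 1.2 M.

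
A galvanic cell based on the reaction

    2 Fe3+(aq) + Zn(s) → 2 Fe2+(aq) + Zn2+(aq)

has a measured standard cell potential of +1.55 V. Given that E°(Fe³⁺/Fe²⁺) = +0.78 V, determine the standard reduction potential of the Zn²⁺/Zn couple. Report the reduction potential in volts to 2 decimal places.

In the reaction as written the Fe³⁺/Fe²⁺ couple is reduced (cathode) and Zn²⁺/Zn is oxidized (anode), so E°cell = E°(Fe³⁺/Fe²⁺) − E°(Zn²⁺/Zn).
E°(Zn²⁺/Zn) = E°(cathode) − E°cell = +0.78 − (+1.55) = −0.77 V.

−0.77 V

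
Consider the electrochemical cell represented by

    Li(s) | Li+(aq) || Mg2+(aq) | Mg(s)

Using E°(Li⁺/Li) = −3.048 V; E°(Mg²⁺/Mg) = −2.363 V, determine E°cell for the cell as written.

+0.685 V

By convention the left-hand electrode in cell notation is the anode (oxidation) and the right-hand electrode is the cathode (reduction).
E°cell = E°(right) − E°(left) = −2.363 − (−3.048) = +0.685 V.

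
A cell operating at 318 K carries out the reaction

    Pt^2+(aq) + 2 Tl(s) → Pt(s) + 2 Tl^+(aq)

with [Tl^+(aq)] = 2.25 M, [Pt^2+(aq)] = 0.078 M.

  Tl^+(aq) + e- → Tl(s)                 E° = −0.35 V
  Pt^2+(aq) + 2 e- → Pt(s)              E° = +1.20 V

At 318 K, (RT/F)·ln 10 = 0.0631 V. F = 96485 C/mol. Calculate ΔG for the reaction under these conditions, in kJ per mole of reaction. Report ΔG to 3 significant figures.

E°cell = +1.20 − (−0.35) = +1.55 V; the balanced reaction transfers n = 2 electrons.
Here Q = [Tl^+(aq)]^2 / [Pt^2+(aq)] = 64.9 (log Q = 1.812), giving E = +1.55 − (0.0631/2)·(1.812) = +1.4928 V.
Then ΔG = −nFE = −2 × 96485 × +1.4928 J/mol = −288 kJ/mol.

−288 kJ/mol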